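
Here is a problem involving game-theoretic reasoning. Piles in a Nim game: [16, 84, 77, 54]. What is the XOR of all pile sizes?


We need the XOR (exclusive or) of all pile sizes.
After XOR-ing pile 1 (size 16): 0 XOR 16 = 16
After XOR-ing pile 2 (size 84): 16 XOR 84 = 68
After XOR-ing pile 3 (size 77): 68 XOR 77 = 9
After XOR-ing pile 4 (size 54): 9 XOR 54 = 63
The Nim-value of this position is 63.

63


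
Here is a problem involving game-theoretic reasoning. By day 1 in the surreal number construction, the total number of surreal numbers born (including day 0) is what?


Day 0: {|} = 0 is born. Count = 1.
Day n: the number of surreal numbers born by day n is 2^(n+1) - 1.
By day 0: 2^1 - 1 = 1
By day 1: 2^2 - 1 = 3
By day 1: 3 surreal numbers.

3


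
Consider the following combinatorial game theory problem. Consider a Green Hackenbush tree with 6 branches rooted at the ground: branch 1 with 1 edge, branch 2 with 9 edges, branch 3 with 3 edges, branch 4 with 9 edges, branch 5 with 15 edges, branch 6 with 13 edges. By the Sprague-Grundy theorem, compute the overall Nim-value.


The tree has 6 branches from the ground vertex.
In Green Hackenbush, the Nim-value of a simple path of length k is k.
Branch 1: length 1, Nim-value = 1
Branch 2: length 9, Nim-value = 9
Branch 3: length 3, Nim-value = 3
Branch 4: length 9, Nim-value = 9
Branch 5: length 15, Nim-value = 15
Branch 6: length 13, Nim-value = 13
Total Nim-value = XOR of all branch values:
0 XOR 1 = 1
1 XOR 9 = 8
8 XOR 3 = 11
11 XOR 9 = 2
2 XOR 15 = 13
13 XOR 13 = 0
Nim-value of the tree = 0

0


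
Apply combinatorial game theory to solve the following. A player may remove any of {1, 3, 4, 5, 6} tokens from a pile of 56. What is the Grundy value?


The subtraction set is S = {1, 3, 4, 5, 6}.
G(k) = mex{ G(k - s) : s in S, s <= k }. We compute iteratively: G(0) = 0.
G(1) = mex({0}) = 1
G(2) = mex({1}) = 0
G(3) = mex({0}) = 1
G(4) = mex({0, 1}) = 2
G(5) = mex({0, 1, 2}) = 3
G(6) = mex({0, 1, 3}) = 2
G(7) = mex({0, 1, 2}) = 3
G(8) = mex({0, 1, 2, 3}) = 4
G(9) = mex({1, 2, 3, 4}) = 0
G(10) = mex({0, 2, 3}) = 1
G(11) = mex({1, 2, 3, 4}) = 0
G(12) = mex({0, 2, 3, 4}) = 1
G(13) = mex({0, 1, 3, 4}) = 2
G(14) = mex({0, 1, 2, 4}) = 3
Observe that G(9)..G(14) = 0, 1, 0, 1, 2, 3 repeats G(0)..G(5) = 0, 1, 0, 1, 2, 3.
For k >= max(S) = 6, G(k) is determined by the previous 6 values G(k-6)..G(k-1); a window of 6 consecutive values has recurred shifted by 9, so by induction G(k + 9) = G(k) for all k >= 0: the sequence is periodic from the start with period 9.
One period: G(0..8) = 0, 1, 0, 1, 2, 3, 2, 3, 4.
56 mod 9 = 2, so G(56) = G(2) = 0.

0


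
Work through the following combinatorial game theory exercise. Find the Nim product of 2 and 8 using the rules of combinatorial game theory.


Nim multiplication is bilinear over XOR: (u XOR v) * w = (u*w) XOR (v*w).
So we split each operand into its bit components and XOR the pairwise Nim products.
2 = 2 (as XOR of powers of 2).
8 = 8 (as XOR of powers of 2).
Using the standard Nim-product table on single bits:
  2*2 = 3,   2*4 = 8,   2*8 = 12,
  4*4 = 6,   4*8 = 11,  8*8 = 13,
and  1*x = x (identity), k*l = l*k (commutative).
Pairwise Nim products:
  2 * 8 = 12
XOR them: 12 = 12.
Result: 2 * 8 = 12 (in Nim).

12


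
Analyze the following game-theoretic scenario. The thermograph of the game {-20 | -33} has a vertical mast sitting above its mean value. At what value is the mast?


Game = {-20 | -33}, a switch {a | b} with numbers a > b.
Its thermograph has left wall a - t and right wall b + t, which meet at t = (a - b)/2, where both equal (a + b)/2. So the mast (mean value) is at (a + b)/2.
Mean = (-20 + (-33))/2 = -53/2 = -53/2

-53/2


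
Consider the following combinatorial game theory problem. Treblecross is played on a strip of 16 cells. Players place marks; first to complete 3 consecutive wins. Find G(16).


Treblecross: place X on empty cells; 3-in-a-row wins.
Playing within two cells of an existing X lets the opponent win at once, so sensible play treats the cells i-2..i+2 around each X as dead. The player left with no safe cell loses, so this is a normal-play take-away game on strips of safe cells.
Placing X at cell i (0-indexed) of a strip of k safe cells leaves independent strips of sizes max(0, i-2) and max(0, k-i-3). Hence G(k) = mex{ G(max(0,i-2)) XOR G(max(0,k-i-3)) : 0 <= i < k }, with G(0) = 0.
G(1): splits (0,0):0^0=0 -> mex({0}) = 1
G(2): splits (0,0):0^0=0 -> mex({0}) = 1
G(3): splits (0,0):0^0=0 -> mex({0}) = 1
G(4): splits (0,1):0^1=1 (0,0):0^0=0 -> mex({0, 1}) = 2
G(5): splits (0,2):0^1=1 (0,1):0^1=1 (0,0):0^0=0 -> mex({0, 1}) = 2
G(6) = mex({1}) = 0
G(7) = mex({0, 1, 2}) = 3
G(8) = mex({0, 1, 2}) = 3
G(9) = mex({0, 2}) = 1
G(10) = mex({0, 2, 3}) = 1
G(11) = mex({0, 3}) = 1
G(12) = mex({1, 3}) = 0
G(13) = mex({0, 1, 2, 3}) = 4
G(14) = mex({0, 1, 2}) = 3
G(15) = mex({0, 1, 2}) = 3
G(16) = mex({0, 1, 2, 4}) = 3
Therefore G(16) = 3.

3


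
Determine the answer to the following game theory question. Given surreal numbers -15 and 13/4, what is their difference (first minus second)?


x = -15, y = 13/4
Converting to common denominator: 4
x = -60/4, y = 13/4
x - y = -15 - 13/4 = -73/4

-73/4


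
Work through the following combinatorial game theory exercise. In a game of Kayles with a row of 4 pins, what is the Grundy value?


Kayles: a move removes 1 or 2 adjacent pins from a contiguous row.
Removing pins from a row of k leaves two independent rows (a, b) with a + b = k - 1 (one pin) or a + b = k - 2 (two pins); an end removal gives a = 0.
By Sprague-Grundy, G(k) = mex{ G(a) XOR G(b) } over all these splits. G(0) = 0.
G(1): splits (0,0):0^0=0 -> mex({0}) = 1
G(2): splits (0,1):0^1=1 (0,0):0^0=0 -> mex({0, 1}) = 2
G(3): splits (0,2):0^2=2 (1,1):1^1=0 (0,1):0^1=1 -> mex({0, 1, 2}) = 3
G(4): splits (0,3):0^3=3 (1,2):1^2=3 (0,2):0^2=2 (1,1):1^1=0 -> mex({0, 2, 3}) = 1
Therefore G(4) = 1.

1


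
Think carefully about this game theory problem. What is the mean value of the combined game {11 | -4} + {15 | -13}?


G1 = {11 | -4}, G2 = {15 | -13}
Each is a switch {a | b} with numbers a > b; its mean value is (a + b)/2, and mean value is additive over game sums: m(G1 + G2) = m(G1) + m(G2).
Mean of G1 = (11 + (-4))/2 = 7/2 = 7/2
Mean of G2 = (15 + (-13))/2 = 2/2 = 1
Mean of G1 + G2 = 7/2 + 1 = 9/2

9/2


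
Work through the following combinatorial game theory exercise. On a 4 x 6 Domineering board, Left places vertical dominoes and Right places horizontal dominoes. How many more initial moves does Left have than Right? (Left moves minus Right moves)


Board is 4 x 6 (rows x cols).
Left (vertical) placements: (rows-1) * cols = 3 * 6 = 18
Right (horizontal) placements: rows * (cols-1) = 4 * 5 = 20
Advantage = Left - Right = 18 - 20 = -2

-2


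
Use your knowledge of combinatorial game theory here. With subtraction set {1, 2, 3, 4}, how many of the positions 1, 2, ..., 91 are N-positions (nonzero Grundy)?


Subtraction set S = {1, 2, 3, 4}, so G(n) = n mod 5.
G(n) = 0 when n is a multiple of 5.
Multiples of 5 in [1, 91]: 18
N-positions (nonzero Grundy) = 91 - 18 = 73

73


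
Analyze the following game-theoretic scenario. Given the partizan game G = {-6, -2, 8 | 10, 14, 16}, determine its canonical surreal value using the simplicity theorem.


Left options: {-6, -2, 8}, max = 8
Right options: {10, 14, 16}, min = 10
All options are numbers and max(Left) < min(Right), so by the simplicity theorem the value is the simplest (earliest-born) number strictly between 8 and 10.
The only integer strictly between 8 and 10 is 9.
No non-integer in the interval can be simpler: if x is a non-integer in the interval, then floor(x) or ceil(x) also lies in the interval (the interval contains an integer), and both are proper prefixes of x's sign expansion, i.e. born earlier. So the game value is 9.
Game value = 9

9


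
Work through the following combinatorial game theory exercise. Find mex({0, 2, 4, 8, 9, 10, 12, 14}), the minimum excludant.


Set = {0, 2, 4, 8, 9, 10, 12, 14}
0 is in the set.
1 is NOT in the set. This is the mex.
mex = 1

1


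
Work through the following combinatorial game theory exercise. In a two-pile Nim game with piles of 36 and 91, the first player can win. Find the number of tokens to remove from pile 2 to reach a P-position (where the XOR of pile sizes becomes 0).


Piles: 36 and 91
Current XOR: 36 XOR 91 = 127 (non-zero, so this is an N-position).
To make the XOR zero, we need to find a move that balances the piles.
For pile 2 (size 91): target = 91 XOR 127 = 36
We reduce pile 2 from 91 to 36.
Tokens removed: 91 - 36 = 55
Verification: 36 XOR 36 = 0

55


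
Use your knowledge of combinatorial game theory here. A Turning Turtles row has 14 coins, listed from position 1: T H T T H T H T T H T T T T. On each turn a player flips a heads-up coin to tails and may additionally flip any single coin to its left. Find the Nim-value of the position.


Coins: T H T T H T H T T H T T T T
Key fact: a single head at position k behaves exactly like a Nim heap of size k (turning it to T and optionally flipping a coin at j < k corresponds to moving the heap from k to j, or to 0), and heads combine as a disjunctive sum (two heads at the same place would cancel, matching j XOR j = 0). So the Nim-value is the XOR of the 1-indexed positions of the heads.
Face-up positions (1-indexed): [2, 5, 7, 10]
XOR 0 with 2: 0 XOR 2 = 2
XOR 2 with 5: 2 XOR 5 = 7
XOR 7 with 7: 7 XOR 7 = 0
XOR 0 with 10: 0 XOR 10 = 10
Nim-value = 10

10


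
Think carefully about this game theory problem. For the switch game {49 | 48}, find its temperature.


The game is {49 | 48}, a switch {a | b} with numbers a > b.
Cooling {a | b} by t gives {a - t | b + t}, which stops being hot when a - t = b + t, i.e. at t = (a - b)/2. So the temperature of a switch is (a - b)/2.
Temperature = (Left option - Right option) / 2
= (49 - (48)) / 2
= 1 / 2
= 1/2

1/2


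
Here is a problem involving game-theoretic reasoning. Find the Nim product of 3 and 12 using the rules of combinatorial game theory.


Nim multiplication is bilinear over XOR: (u XOR v) * w = (u*w) XOR (v*w).
So we split each operand into its bit components and XOR the pairwise Nim products.
3 = 1 + 2 (as XOR of powers of 2).
12 = 4 + 8 (as XOR of powers of 2).
Using the standard Nim-product table on single bits:
  2*2 = 3,   2*4 = 8,   2*8 = 12,
  4*4 = 6,   4*8 = 11,  8*8 = 13,
and  1*x = x (identity), k*l = l*k (commutative).
Pairwise Nim products:
  1 * 4 = 4
  1 * 8 = 8
  2 * 4 = 8
  2 * 8 = 12
XOR them: 4 XOR 8 XOR 8 XOR 12 = 8.
Result: 3 * 12 = 8 (in Nim).

8


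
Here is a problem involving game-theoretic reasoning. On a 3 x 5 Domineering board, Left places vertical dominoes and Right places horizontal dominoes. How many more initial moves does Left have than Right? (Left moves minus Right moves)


Board is 3 x 5 (rows x cols).
Left (vertical) placements: (rows-1) * cols = 2 * 5 = 10
Right (horizontal) placements: rows * (cols-1) = 3 * 4 = 12
Advantage = Left - Right = 10 - 12 = -2

-2


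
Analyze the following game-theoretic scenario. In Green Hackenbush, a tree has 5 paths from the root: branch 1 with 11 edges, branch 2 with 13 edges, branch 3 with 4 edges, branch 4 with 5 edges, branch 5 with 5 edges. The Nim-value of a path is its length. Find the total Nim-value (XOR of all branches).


The tree has 5 branches from the ground vertex.
In Green Hackenbush, the Nim-value of a simple path of length k is k.
Branch 1: length 11, Nim-value = 11
Branch 2: length 13, Nim-value = 13
Branch 3: length 4, Nim-value = 4
Branch 4: length 5, Nim-value = 5
Branch 5: length 5, Nim-value = 5
Total Nim-value = XOR of all branch values:
0 XOR 11 = 11
11 XOR 13 = 6
6 XOR 4 = 2
2 XOR 5 = 7
7 XOR 5 = 2
Nim-value of the tree = 2

2


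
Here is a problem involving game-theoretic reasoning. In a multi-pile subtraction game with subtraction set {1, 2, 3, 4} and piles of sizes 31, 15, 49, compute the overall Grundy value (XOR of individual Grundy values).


Subtraction set: {1, 2, 3, 4}
For this subtraction set, G(n) = n mod 5 (period = max + 1 = 5).
Pile 1 (size 31): G(31) = 31 mod 5 = 1
Pile 2 (size 15): G(15) = 15 mod 5 = 0
Pile 3 (size 49): G(49) = 49 mod 5 = 4
Total Grundy value = XOR of all: 1 XOR 0 XOR 4 = 5

5


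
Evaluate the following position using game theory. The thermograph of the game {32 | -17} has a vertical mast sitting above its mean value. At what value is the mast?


Game = {32 | -17}, a switch {a | b} with numbers a > b.
Its thermograph has left wall a - t and right wall b + t, which meet at t = (a - b)/2, where both equal (a + b)/2. So the mast (mean value) is at (a + b)/2.
Mean = (32 + (-17))/2 = 15/2 = 15/2

15/2


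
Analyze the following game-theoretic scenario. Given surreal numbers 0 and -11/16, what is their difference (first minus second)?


x = 0, y = -11/16
Converting to common denominator: 16
x = 0/16, y = -11/16
x - y = 0 - -11/16 = 11/16

11/16


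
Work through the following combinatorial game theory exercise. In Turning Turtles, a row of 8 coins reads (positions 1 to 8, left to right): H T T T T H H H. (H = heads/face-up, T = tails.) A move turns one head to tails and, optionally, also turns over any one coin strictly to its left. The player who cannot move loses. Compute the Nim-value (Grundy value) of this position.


Coins: H T T T T H H H
Key fact: a single head at position k behaves exactly like a Nim heap of size k (turning it to T and optionally flipping a coin at j < k corresponds to moving the heap from k to j, or to 0), and heads combine as a disjunctive sum (two heads at the same place would cancel, matching j XOR j = 0). So the Nim-value is the XOR of the 1-indexed positions of the heads.
Face-up positions (1-indexed): [1, 6, 7, 8]
XOR 0 with 1: 0 XOR 1 = 1
XOR 1 with 6: 1 XOR 6 = 7
XOR 7 with 7: 7 XOR 7 = 0
XOR 0 with 8: 0 XOR 8 = 8
Nim-value = 8

8


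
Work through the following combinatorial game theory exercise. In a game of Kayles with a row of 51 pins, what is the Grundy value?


Kayles: a move removes 1 or 2 adjacent pins from a contiguous row.
Removing pins from a row of k leaves two independent rows (a, b) with a + b = k - 1 (one pin) or a + b = k - 2 (two pins); an end removal gives a = 0.
By Sprague-Grundy, G(k) = mex{ G(a) XOR G(b) } over all these splits. G(0) = 0.
G(1): splits (0,0):0^0=0 -> mex({0}) = 1
G(2): splits (0,1):0^1=1 (0,0):0^0=0 -> mex({0, 1}) = 2
G(3): splits (0,2):0^2=2 (1,1):1^1=0 (0,1):0^1=1 -> mex({0, 1, 2}) = 3
G(4): splits (0,3):0^3=3 (1,2):1^2=3 (0,2):0^2=2 (1,1):1^1=0 -> mex({0, 2, 3}) = 1
G(5): splits (0,4):0^1=1 (1,3):1^3=2 (2,2):2^2=0 (0,3):0^3=3 (1,2):1^2=3 -> mex({0, 1, 2, 3}) = 4
G(6) = mex({0, 1, 2, 4}) = 3
G(7) = mex({0, 1, 3, 4, 5}) = 2
G(8) = mex({0, 2, 3, 5, 6}) = 1
G(9) = mex({0, 1, 2, 3, 6, 7}) = 4
G(10) = mex({0, 1, 3, 4, 5, 7}) = 2
G(11) = mex({0, 1, 2, 3, 4, 5}) = 6
G(12) = mex({0, 1, 2, 3, 5, 6, 7}) = 4
G(13) = mex({0, 2, 3, 4, 6, 7}) = 1
G(14) = mex({0, 1, 4, 5, 6, 7}) = 2
G(15) = mex({0, 1, 2, 3, 4, 5, 6}) = 7
G(16) = mex({0, 2, 3, 5, 6, 7}) = 1
G(17) = mex({0, 1, 2, 3, 5, 6, 7}) = 4
G(18) = mex({0, 1, 2, 4, 5, 6}) = 3
G(19) = mex({0, 1, 3, 4, 5, 7}) = 2
G(20) = mex({0, 2, 3, 4, 5, 6, 7}) = 1
G(21) = mex({0, 1, 2, 3, 5, 6, 7}) = 4
G(22) = mex({0, 1, 2, 3, 4, 5, 7}) = 6
G(23) = mex({0, 1, 2, 3, 4, 5, 6}) = 7
G(24) = mex({0, 1, 2, 3, 5, 6, 7}) = 4
G(25) = mex({0, 2, 3, 4, 6, 7}) = 1
G(26) = mex({0, 1, 3, 4, 5, 6, 7}) = 2
G(27) = mex({0, 1, 2, 3, 4, 5, 6, 7}) = 8
G(28) = mex({0, 1, 2, 3, 4, 6, 7, 8}) = 5
G(29) = mex({0, 1, 2, 3, 5, 6, 7, 8, 9}) = 4
G(30) = mex({0, 1, 2, 3, 4, 5, 6, 9, 10}) = 7
G(31) = mex({0, 1, 3, 4, 5, 7, 10, 11}) = 2
G(32) = mex({0, 2, 3, 4, 5, 6, 7, 9, 11}) = 1
G(33) = mex({0, 1, 2, 3, 4, 5, 6, 7, 9, 12}) = 8
G(34) = mex({0, 1, 2, 3, 4, 5, 7, 8, 11, 12}) = 6
G(35) = mex({0, 1, 2, 3, 4, 5, 6, 8, 9, 10, 11}) = 7
G(36) = mex({0, 1, 2, 3, 5, 6, 7, 9, 10}) = 4
G(37) = mex({0, 2, 3, 4, 6, 7, 9, 10, 11, 12}) = 1
G(38) = mex({0, 1, 3, 4, 5, 6, 7, 9, 10, 11, 12}) = 2
G(39) = mex({0, 1, 2, 4, 5, 6, 7, 9, 10, 12, 14}) = 3
G(40) = mex({0, 2, 3, 4, 6, 7, 11, 12, 14}) = 1
G(41) = mex({0, 1, 2, 3, 5, 6, 7, 9, 10, 11, 12}) = 4
G(42) = mex({0, 1, 2, 3, 4, 5, 6, 9, 10}) = 7
G(43) = mex({0, 1, 3, 4, 5, 7, 9, 10, 12, 15}) = 2
G(44) = mex({0, 2, 3, 4, 5, 6, 7, 9, 10, 12, 15}) = 1
G(45) = mex({0, 1, 2, 3, 4, 5, 6, 7, 9, 10, 12, 14}) = 8
G(46) = mex({0, 1, 3, 4, 5, 7, 8, 11, 12, 14}) = 2
G(47) = mex({0, 1, 2, 3, 4, 5, 6, 8, 9, 10, 11, 12}) = 7
G(48) = mex({0, 1, 2, 3, 5, 6, 7, 9, 10}) = 4
G(49) = mex({0, 2, 3, 4, 6, 7, 9, 10, 11, 12, 15}) = 1
G(50) = mex({0, 1, 4, 5, 6, 7, 9, 11, 12, 14, 15}) = 2
G(51) = mex({0, 1, 2, 3, 4, 5, 6, 7, 9, 12, 14, 15}) = 8
Therefore G(51) = 8.

8


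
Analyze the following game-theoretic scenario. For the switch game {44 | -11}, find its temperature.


The game is {44 | -11}, a switch {a | b} with numbers a > b.
Cooling {a | b} by t gives {a - t | b + t}, which stops being hot when a - t = b + t, i.e. at t = (a - b)/2. So the temperature of a switch is (a - b)/2.
Temperature = (Left option - Right option) / 2
= (44 - (-11)) / 2
= 55 / 2
= 55/2

55/2


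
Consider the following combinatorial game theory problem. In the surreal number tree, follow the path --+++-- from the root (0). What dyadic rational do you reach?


Sign expansion: --+++--
Rule: track bounds (lo, hi), initially (-inf, +inf). On '+', the current value becomes lo and we move to the simplest number in (value, hi): value + 1 if hi = +inf, otherwise the midpoint (value + hi)/2. On '-', the current value becomes hi and we move to value - 1 if lo = -inf, otherwise the midpoint (lo + value)/2.
Start at 0.
Step 1: sign = -, move left. Bounds: (-inf, 0). Value = -1
Step 2: sign = -, move left. Bounds: (-inf, -1). Value = -2
Step 3: sign = +, move right. Bounds: (-2, -1). Value = -3/2
Step 4: sign = +, move right. Bounds: (-3/2, -1). Value = -5/4
Step 5: sign = +, move right. Bounds: (-5/4, -1). Value = -9/8
Step 6: sign = -, move left. Bounds: (-5/4, -9/8). Value = -19/16
Step 7: sign = -, move left. Bounds: (-5/4, -19/16). Value = -39/32
The surreal number with sign expansion --+++-- is -39/32.

-39/32


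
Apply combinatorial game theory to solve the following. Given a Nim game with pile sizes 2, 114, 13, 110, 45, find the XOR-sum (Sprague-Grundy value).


We need the XOR (exclusive or) of all pile sizes.
After XOR-ing pile 1 (size 2): 0 XOR 2 = 2
After XOR-ing pile 2 (size 114): 2 XOR 114 = 112
After XOR-ing pile 3 (size 13): 112 XOR 13 = 125
After XOR-ing pile 4 (size 110): 125 XOR 110 = 19
After XOR-ing pile 5 (size 45): 19 XOR 45 = 62
The Nim-value of this position is 62.

62


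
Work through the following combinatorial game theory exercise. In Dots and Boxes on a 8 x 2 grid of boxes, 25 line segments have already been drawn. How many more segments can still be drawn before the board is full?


Grid: 8 x 2 boxes, i.e. 9 rows and 3 columns of dots.
Horizontal edges: (rows + 1) * cols = 9 * 2 = 18
Vertical edges: rows * (cols + 1) = 8 * 3 = 24
Total edges: 18 + 24 = 42
Edges drawn: 25
Remaining: 42 - 25 = 17

17


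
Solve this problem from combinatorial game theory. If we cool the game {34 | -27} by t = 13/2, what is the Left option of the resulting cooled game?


Original game: {34 | -27} (a switch {a | b} with a > b).
Cooling by t (for t below the temperature (a - b)/2 = 61/2) taxes each move by t: {a | b} cooled by t is {a - t | b + t}.
Cooling amount: t = 13/2
Cooled Left option: 34 - 13/2 = 55/2
Cooled Right option: -27 + 13/2 = -41/2
Cooled game: {55/2 | -41/2}
Left option = 55/2

55/2


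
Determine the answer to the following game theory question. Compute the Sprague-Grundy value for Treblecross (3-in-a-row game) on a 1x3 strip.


Treblecross: place X on empty cells; 3-in-a-row wins.
Playing within two cells of an existing X lets the opponent win at once, so sensible play treats the cells i-2..i+2 around each X as dead. The player left with no safe cell loses, so this is a normal-play take-away game on strips of safe cells.
Placing X at cell i (0-indexed) of a strip of k safe cells leaves independent strips of sizes max(0, i-2) and max(0, k-i-3). Hence G(k) = mex{ G(max(0,i-2)) XOR G(max(0,k-i-3)) : 0 <= i < k }, with G(0) = 0.
G(1): splits (0,0):0^0=0 -> mex({0}) = 1
G(2): splits (0,0):0^0=0 -> mex({0}) = 1
G(3): splits (0,0):0^0=0 -> mex({0}) = 1
Therefore G(3) = 1.

1


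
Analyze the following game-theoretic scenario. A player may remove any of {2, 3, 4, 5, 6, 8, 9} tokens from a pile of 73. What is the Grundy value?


The subtraction set is S = {2, 3, 4, 5, 6, 8, 9}.
G(k) = mex{ G(k - s) : s in S, s <= k }. We compute iteratively: G(0) = 0.
G(1) = mex({}) = 0
G(2) = mex({0}) = 1
G(3) = mex({0}) = 1
G(4) = mex({0, 1}) = 2
G(5) = mex({0, 1}) = 2
G(6) = mex({0, 1, 2}) = 3
G(7) = mex({0, 1, 2}) = 3
G(8) = mex({0, 1, 2, 3}) = 4
G(9) = mex({0, 1, 2, 3}) = 4
G(10) = mex({0, 1, 2, 3, 4}) = 5
G(11) = mex({1, 2, 3, 4}) = 0
G(12) = mex({1, 2, 3, 4, 5}) = 0
G(13) = mex({0, 2, 3, 4, 5}) = 1
G(14) = mex({0, 2, 3, 4, 5}) = 1
G(15) = mex({0, 1, 3, 4, 5}) = 2
G(16) = mex({0, 1, 3, 4, 5}) = 2
G(17) = mex({0, 1, 2, 4}) = 3
G(18) = mex({0, 1, 2, 4, 5}) = 3
G(19) = mex({0, 1, 2, 3, 5}) = 4
Observe that G(11)..G(19) = 0, 0, 1, 1, 2, 2, 3, 3, 4 repeats G(0)..G(8) = 0, 0, 1, 1, 2, 2, 3, 3, 4.
For k >= max(S) = 9, G(k) is determined by the previous 9 values G(k-9)..G(k-1); a window of 9 consecutive values has recurred shifted by 11, so by induction G(k + 11) = G(k) for all k >= 0: the sequence is periodic from the start with period 11.
One period: G(0..10) = 0, 0, 1, 1, 2, 2, 3, 3, 4, 4, 5.
73 mod 11 = 7, so G(73) = G(7) = 3.

3


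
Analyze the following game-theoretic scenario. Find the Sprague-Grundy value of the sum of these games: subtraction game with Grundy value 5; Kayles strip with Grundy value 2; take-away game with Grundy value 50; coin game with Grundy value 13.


By the Sprague-Grundy theorem, the Grundy value of a sum of games is the XOR of individual Grundy values.
subtraction game: Grundy value = 5. Running XOR: 0 XOR 5 = 5
Kayles strip: Grundy value = 2. Running XOR: 5 XOR 2 = 7
take-away game: Grundy value = 50. Running XOR: 7 XOR 50 = 53
coin game: Grundy value = 13. Running XOR: 53 XOR 13 = 56
The combined Grundy value is 56.

56


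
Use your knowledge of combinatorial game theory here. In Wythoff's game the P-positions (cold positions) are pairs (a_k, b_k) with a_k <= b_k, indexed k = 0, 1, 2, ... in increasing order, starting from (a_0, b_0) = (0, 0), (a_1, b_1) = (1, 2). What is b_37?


By Wythoff's theorem, a_k = floor(k * phi) and b_k = floor(k * phi^2) = a_k + k, where phi = (1 + sqrt(5))/2 is the golden ratio.
phi = (1 + sqrt(5))/2 = 1.618034
phi^2 = phi + 1 = 2.618034
k = 37
k * phi^2 = 37 * 2.618034 = 96.867258
b_37 = floor(k * phi^2) = 96 (check: a_37 + k = 59 + 37 = 96)

96


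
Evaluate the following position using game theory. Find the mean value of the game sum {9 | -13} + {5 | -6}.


G1 = {9 | -13}, G2 = {5 | -6}
Each is a switch {a | b} with numbers a > b; its mean value is (a + b)/2, and mean value is additive over game sums: m(G1 + G2) = m(G1) + m(G2).
Mean of G1 = (9 + (-13))/2 = -4/2 = -2
Mean of G2 = (5 + (-6))/2 = -1/2 = -1/2
Mean of G1 + G2 = -2 + -1/2 = -5/2

-5/2


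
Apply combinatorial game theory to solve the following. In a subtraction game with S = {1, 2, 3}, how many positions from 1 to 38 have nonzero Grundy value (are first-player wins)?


Subtraction set S = {1, 2, 3}, so G(n) = n mod 4.
G(n) = 0 when n is a multiple of 4.
Multiples of 4 in [1, 38]: 9
N-positions (nonzero Grundy) = 38 - 9 = 29

29


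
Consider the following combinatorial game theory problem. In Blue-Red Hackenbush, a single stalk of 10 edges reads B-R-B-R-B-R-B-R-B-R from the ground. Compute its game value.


Edges (from ground): B-R-B-R-B-R-B-R-B-R
By Berlekamp's sign-expansion rule, a Blue-Red Hackenbush stalk has the value of the surreal number whose sign sequence is the edge sequence with B -> + and R -> -.
Sign sequence: +-+-+-+-+-
Trace the sign expansion in the surreal number tree, starting from 0:
Edge 1: B (sign +) -> bounds (0, +inf), value = 1
Edge 2: R (sign -) -> bounds (0, 1), value = 1/2
Edge 3: B (sign +) -> bounds (1/2, 1), value = 3/4
Edge 4: R (sign -) -> bounds (1/2, 3/4), value = 5/8
Edge 5: B (sign +) -> bounds (5/8, 3/4), value = 11/16
Edge 6: R (sign -) -> bounds (5/8, 11/16), value = 21/32
Edge 7: B (sign +) -> bounds (21/32, 11/16), value = 43/64
Edge 8: R (sign -) -> bounds (21/32, 43/64), value = 85/128
Edge 9: B (sign +) -> bounds (85/128, 43/64), value = 171/256
Edge 10: R (sign -) -> bounds (85/128, 171/256), value = 341/512
Game value = 341/512

341/512


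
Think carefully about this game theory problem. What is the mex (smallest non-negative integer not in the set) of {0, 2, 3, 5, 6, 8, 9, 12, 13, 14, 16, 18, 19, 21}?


Set = {0, 2, 3, 5, 6, 8, 9, 12, 13, 14, 16, 18, 19, 21}
0 is in the set.
1 is NOT in the set. This is the mex.
mex = 1

1


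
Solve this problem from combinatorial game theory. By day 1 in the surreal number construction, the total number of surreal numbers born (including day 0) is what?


Day 0: {|} = 0 is born. Count = 1.
Day n: the number of surreal numbers born by day n is 2^(n+1) - 1.
By day 0: 2^1 - 1 = 1
By day 1: 2^2 - 1 = 3
By day 1: 3 surreal numbers.

3


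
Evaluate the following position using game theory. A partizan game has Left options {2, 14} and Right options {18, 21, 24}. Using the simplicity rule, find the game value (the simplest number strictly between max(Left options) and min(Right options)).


Left options: {2, 14}, max = 14
Right options: {18, 21, 24}, min = 18
All options are numbers and max(Left) < min(Right), so by the simplicity theorem the value is the simplest (earliest-born) number strictly between 14 and 18.
Integers 15 through 17 all lie strictly between 14 and 18.
Among integers, the simplest (lowest birthday = smallest |n|; 0 is born on day 0, +-n on day n) is 15.
No non-integer in the interval can be simpler: if x is a non-integer in the interval, then floor(x) or ceil(x) also lies in the interval (the interval contains an integer), and both are proper prefixes of x's sign expansion, i.e. born earlier. So the game value is 15.
Game value = 15

15


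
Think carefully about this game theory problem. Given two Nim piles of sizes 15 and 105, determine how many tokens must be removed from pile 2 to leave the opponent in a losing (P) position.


Piles: 15 and 105
Current XOR: 15 XOR 105 = 102 (non-zero, so this is an N-position).
To make the XOR zero, we need to find a move that balances the piles.
For pile 2 (size 105): target = 105 XOR 102 = 15
We reduce pile 2 from 105 to 15.
Tokens removed: 105 - 15 = 90
Verification: 15 XOR 15 = 0

90


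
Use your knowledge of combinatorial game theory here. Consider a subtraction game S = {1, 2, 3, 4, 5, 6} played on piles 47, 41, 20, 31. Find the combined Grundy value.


Subtraction set: {1, 2, 3, 4, 5, 6}
For this subtraction set, G(n) = n mod 7 (period = max + 1 = 7).
Pile 1 (size 47): G(47) = 47 mod 7 = 5
Pile 2 (size 41): G(41) = 41 mod 7 = 6
Pile 3 (size 20): G(20) = 20 mod 7 = 6
Pile 4 (size 31): G(31) = 31 mod 7 = 3
Total Grundy value = XOR of all: 5 XOR 6 XOR 6 XOR 3 = 6

6


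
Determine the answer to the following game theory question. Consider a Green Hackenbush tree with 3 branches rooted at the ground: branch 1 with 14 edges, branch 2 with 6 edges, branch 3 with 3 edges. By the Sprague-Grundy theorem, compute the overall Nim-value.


The tree has 3 branches from the ground vertex.
In Green Hackenbush, the Nim-value of a simple path of length k is k.
Branch 1: length 14, Nim-value = 14
Branch 2: length 6, Nim-value = 6
Branch 3: length 3, Nim-value = 3
Total Nim-value = XOR of all branch values:
0 XOR 14 = 14
14 XOR 6 = 8
8 XOR 3 = 11
Nim-value of the tree = 11

11


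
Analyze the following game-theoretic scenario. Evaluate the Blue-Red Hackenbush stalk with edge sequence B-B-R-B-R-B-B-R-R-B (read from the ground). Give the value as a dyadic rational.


Edges (from ground): B-B-R-B-R-B-B-R-R-B
By Berlekamp's sign-expansion rule, a Blue-Red Hackenbush stalk has the value of the surreal number whose sign sequence is the edge sequence with B -> + and R -> -.
Sign sequence: ++-+-++--+
Trace the sign expansion in the surreal number tree, starting from 0:
Edge 1: B (sign +) -> bounds (0, +inf), value = 1
Edge 2: B (sign +) -> bounds (1, +inf), value = 2
Edge 3: R (sign -) -> bounds (1, 2), value = 3/2
Edge 4: B (sign +) -> bounds (3/2, 2), value = 7/4
Edge 5: R (sign -) -> bounds (3/2, 7/4), value = 13/8
Edge 6: B (sign +) -> bounds (13/8, 7/4), value = 27/16
Edge 7: B (sign +) -> bounds (27/16, 7/4), value = 55/32
Edge 8: R (sign -) -> bounds (27/16, 55/32), value = 109/64
Edge 9: R (sign -) -> bounds (27/16, 109/64), value = 217/128
Edge 10: B (sign +) -> bounds (217/128, 109/64), value = 435/256
Game value = 435/256

435/256


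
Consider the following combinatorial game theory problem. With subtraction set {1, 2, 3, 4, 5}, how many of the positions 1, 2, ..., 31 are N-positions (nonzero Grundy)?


Subtraction set S = {1, 2, 3, 4, 5}, so G(n) = n mod 6.
G(n) = 0 when n is a multiple of 6.
Multiples of 6 in [1, 31]: 5
N-positions (nonzero Grundy) = 31 - 5 = 26

26


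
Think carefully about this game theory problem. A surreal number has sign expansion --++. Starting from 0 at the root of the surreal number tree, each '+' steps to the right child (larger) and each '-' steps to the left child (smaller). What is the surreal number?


Sign expansion: --++
Rule: track bounds (lo, hi), initially (-inf, +inf). On '+', the current value becomes lo and we move to the simplest number in (value, hi): value + 1 if hi = +inf, otherwise the midpoint (value + hi)/2. On '-', the current value becomes hi and we move to value - 1 if lo = -inf, otherwise the midpoint (lo + value)/2.
Start at 0.
Step 1: sign = -, move left. Bounds: (-inf, 0). Value = -1
Step 2: sign = -, move left. Bounds: (-inf, -1). Value = -2
Step 3: sign = +, move right. Bounds: (-2, -1). Value = -3/2
Step 4: sign = +, move right. Bounds: (-3/2, -1). Value = -5/4
The surreal number with sign expansion --++ is -5/4.

-5/4


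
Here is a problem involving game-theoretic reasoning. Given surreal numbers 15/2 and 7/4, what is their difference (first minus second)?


x = 15/2, y = 7/4
Converting to common denominator: 4
x = 30/4, y = 7/4
x - y = 15/2 - 7/4 = 23/4

23/4


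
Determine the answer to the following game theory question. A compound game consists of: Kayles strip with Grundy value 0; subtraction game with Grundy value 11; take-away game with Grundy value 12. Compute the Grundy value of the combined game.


By the Sprague-Grundy theorem, the Grundy value of a sum of games is the XOR of individual Grundy values.
Kayles strip: Grundy value = 0. Running XOR: 0 XOR 0 = 0
subtraction game: Grundy value = 11. Running XOR: 0 XOR 11 = 11
take-away game: Grundy value = 12. Running XOR: 11 XOR 12 = 7
The combined Grundy value is 7.

7


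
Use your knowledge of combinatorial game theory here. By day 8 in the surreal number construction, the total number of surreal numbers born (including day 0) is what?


Day 0: {|} = 0 is born. Count = 1.
Day n: the number of surreal numbers born by day n is 2^(n+1) - 1.
By day 0: 2^1 - 1 = 1
By day 1: 2^2 - 1 = 3
By day 2: 2^3 - 1 = 7
By day 3: 2^4 - 1 = 15
By day 4: 2^5 - 1 = 31
By day 5: 2^6 - 1 = 63
By day 6: 2^7 - 1 = 127
By day 7: 2^8 - 1 = 255
By day 8: 2^9 - 1 = 511
By day 8: 511 surreal numbers.

511


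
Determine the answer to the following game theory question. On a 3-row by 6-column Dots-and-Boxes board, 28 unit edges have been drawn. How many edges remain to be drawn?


Grid: 3 x 6 boxes, i.e. 4 rows and 7 columns of dots.
Horizontal edges: (rows + 1) * cols = 4 * 6 = 24
Vertical edges: rows * (cols + 1) = 3 * 7 = 21
Total edges: 24 + 21 = 45
Edges drawn: 28
Remaining: 45 - 28 = 17

17


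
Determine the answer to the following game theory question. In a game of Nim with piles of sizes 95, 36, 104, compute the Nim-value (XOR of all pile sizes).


We need the XOR (exclusive or) of all pile sizes.
After XOR-ing pile 1 (size 95): 0 XOR 95 = 95
After XOR-ing pile 2 (size 36): 95 XOR 36 = 123
After XOR-ing pile 3 (size 104): 123 XOR 104 = 19
The Nim-value of this position is 19.

19


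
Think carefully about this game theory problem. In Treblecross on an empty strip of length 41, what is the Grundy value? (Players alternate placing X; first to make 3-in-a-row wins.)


Treblecross: place X on empty cells; 3-in-a-row wins.
Playing within two cells of an existing X lets the opponent win at once, so sensible play treats the cells i-2..i+2 around each X as dead. The player left with no safe cell loses, so this is a normal-play take-away game on strips of safe cells.
Placing X at cell i (0-indexed) of a strip of k safe cells leaves independent strips of sizes max(0, i-2) and max(0, k-i-3). Hence G(k) = mex{ G(max(0,i-2)) XOR G(max(0,k-i-3)) : 0 <= i < k }, with G(0) = 0.
G(1): splits (0,0):0^0=0 -> mex({0}) = 1
G(2): splits (0,0):0^0=0 -> mex({0}) = 1
G(3): splits (0,0):0^0=0 -> mex({0}) = 1
G(4): splits (0,1):0^1=1 (0,0):0^0=0 -> mex({0, 1}) = 2
G(5): splits (0,2):0^1=1 (0,1):0^1=1 (0,0):0^0=0 -> mex({0, 1}) = 2
G(6) = mex({1}) = 0
G(7) = mex({0, 1, 2}) = 3
G(8) = mex({0, 1, 2}) = 3
G(9) = mex({0, 2}) = 1
G(10) = mex({0, 2, 3}) = 1
G(11) = mex({0, 3}) = 1
G(12) = mex({1, 3}) = 0
G(13) = mex({0, 1, 2, 3}) = 4
G(14) = mex({0, 1, 2}) = 3
G(15) = mex({0, 1, 2}) = 3
G(16) = mex({0, 1, 2, 4}) = 3
G(17) = mex({0, 1, 3, 4}) = 2
G(18) = mex({0, 1, 3, 4}) = 2
G(19) = mex({0, 1, 3, 5}) = 2
G(20) = mex({0, 1, 2, 3, 5}) = 4
G(21) = mex({0, 1, 2, 3, 5}) = 4
G(22) = mex({1, 2, 6}) = 0
G(23) = mex({0, 1, 2, 3, 4, 6}) = 5
G(24) = mex({0, 1, 2, 3, 4}) = 5
G(25) = mex({0, 1, 3, 4, 7}) = 2
G(26) = mex({0, 1, 3, 4, 5, 7}) = 2
G(27) = mex({0, 1, 3, 5}) = 2
G(28) = mex({0, 1, 2, 5}) = 3
G(29) = mex({0, 1, 2, 4, 5, 6}) = 3
G(30) = mex({1, 2, 4, 6}) = 0
G(31) = mex({0, 1, 2, 3, 4, 6}) = 5
G(32) = mex({1, 2, 3, 4, 7}) = 0
G(33) = mex({0, 3, 7}) = 1
G(34) = mex({0, 2, 3, 5, 7}) = 1
G(35) = mex({0, 2, 3, 5, 6}) = 1
G(36) = mex({0, 1, 2, 5, 6}) = 3
G(37) = mex({0, 1, 2, 4, 5, 6}) = 3
G(38) = mex({0, 1, 2, 4}) = 3
G(39) = mex({0, 1, 2, 3, 4, 7}) = 5
G(40) = mex({0, 1, 2, 3, 4, 5, 7}) = 6
G(41) = mex({0, 1, 2, 3, 5, 7}) = 4
Therefore G(41) = 4.

4


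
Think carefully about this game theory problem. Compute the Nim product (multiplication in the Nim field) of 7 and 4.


Nim multiplication is bilinear over XOR: (u XOR v) * w = (u*w) XOR (v*w).
So we split each operand into its bit components and XOR the pairwise Nim products.
7 = 1 + 2 + 4 (as XOR of powers of 2).
4 = 4 (as XOR of powers of 2).
Using the standard Nim-product table on single bits:
  2*2 = 3,   2*4 = 8,   2*8 = 12,
  4*4 = 6,   4*8 = 11,  8*8 = 13,
and  1*x = x (identity), k*l = l*k (commutative).
Pairwise Nim products:
  1 * 4 = 4
  2 * 4 = 8
  4 * 4 = 6
XOR them: 4 XOR 8 XOR 6 = 10.
Result: 7 * 4 = 10 (in Nim).

10


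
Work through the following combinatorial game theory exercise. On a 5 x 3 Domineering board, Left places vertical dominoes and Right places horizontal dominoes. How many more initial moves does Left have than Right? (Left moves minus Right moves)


Board is 5 x 3 (rows x cols).
Left (vertical) placements: (rows-1) * cols = 4 * 3 = 12
Right (horizontal) placements: rows * (cols-1) = 5 * 2 = 10
Advantage = Left - Right = 12 - 10 = 2

2


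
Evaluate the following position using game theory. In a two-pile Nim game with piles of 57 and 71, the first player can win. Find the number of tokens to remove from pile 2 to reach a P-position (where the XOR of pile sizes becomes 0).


Piles: 57 and 71
Current XOR: 57 XOR 71 = 126 (non-zero, so this is an N-position).
To make the XOR zero, we need to find a move that balances the piles.
For pile 2 (size 71): target = 71 XOR 126 = 57
We reduce pile 2 from 71 to 57.
Tokens removed: 71 - 57 = 14
Verification: 57 XOR 57 = 0

14


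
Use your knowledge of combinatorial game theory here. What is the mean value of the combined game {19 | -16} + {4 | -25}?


G1 = {19 | -16}, G2 = {4 | -25}
Each is a switch {a | b} with numbers a > b; its mean value is (a + b)/2, and mean value is additive over game sums: m(G1 + G2) = m(G1) + m(G2).
Mean of G1 = (19 + (-16))/2 = 3/2 = 3/2
Mean of G2 = (4 + (-25))/2 = -21/2 = -21/2
Mean of G1 + G2 = 3/2 + -21/2 = -9

-9


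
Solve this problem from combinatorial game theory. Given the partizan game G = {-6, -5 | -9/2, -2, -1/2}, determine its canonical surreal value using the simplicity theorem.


Left options: {-6, -5}, max = -5
Right options: {-9/2, -2, -1/2}, min = -9/2
All options are numbers and max(Left) < min(Right), so by the simplicity theorem the value is the simplest (earliest-born) number strictly between -5 and -9/2.
No integer lies strictly between -5 and -9/2, so the value is the dyadic rational m/2^k in the interval with the smallest k (then m odd); search k = 1, 2, ...:
Denominator 2: no odd multiple of 1/2 lies strictly between -5 and -9/2.
Denominator 4: -19/4 lies strictly between -5 and -9/2 -- found.
The simplest number in the interval is -19/4.
Game value = -19/4

-19/4


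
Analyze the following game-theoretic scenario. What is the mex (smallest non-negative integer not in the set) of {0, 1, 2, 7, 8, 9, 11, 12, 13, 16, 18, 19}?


Set = {0, 1, 2, 7, 8, 9, 11, 12, 13, 16, 18, 19}
0 is in the set.
1 is in the set.
2 is in the set.
3 is NOT in the set. This is the mex.
mex = 3

3


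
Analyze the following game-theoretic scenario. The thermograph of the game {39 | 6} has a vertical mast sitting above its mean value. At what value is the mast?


Game = {39 | 6}, a switch {a | b} with numbers a > b.
Its thermograph has left wall a - t and right wall b + t, which meet at t = (a - b)/2, where both equal (a + b)/2. So the mast (mean value) is at (a + b)/2.
Mean = (39 + (6))/2 = 45/2 = 45/2

45/2


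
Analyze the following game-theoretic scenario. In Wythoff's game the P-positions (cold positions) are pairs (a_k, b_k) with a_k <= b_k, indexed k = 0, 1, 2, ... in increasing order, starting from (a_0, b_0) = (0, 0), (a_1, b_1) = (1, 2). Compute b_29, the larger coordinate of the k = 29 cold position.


By Wythoff's theorem, a_k = floor(k * phi) and b_k = floor(k * phi^2) = a_k + k, where phi = (1 + sqrt(5))/2 is the golden ratio.
phi = (1 + sqrt(5))/2 = 1.618034
phi^2 = phi + 1 = 2.618034
k = 29
k * phi^2 = 29 * 2.618034 = 75.922986
b_29 = floor(k * phi^2) = 75 (check: a_29 + k = 46 + 29 = 75)

75


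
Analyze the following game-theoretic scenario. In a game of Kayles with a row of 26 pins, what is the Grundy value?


Kayles: a move removes 1 or 2 adjacent pins from a contiguous row.
Removing pins from a row of k leaves two independent rows (a, b) with a + b = k - 1 (one pin) or a + b = k - 2 (two pins); an end removal gives a = 0.
By Sprague-Grundy, G(k) = mex{ G(a) XOR G(b) } over all these splits. G(0) = 0.
G(1): splits (0,0):0^0=0 -> mex({0}) = 1
G(2): splits (0,1):0^1=1 (0,0):0^0=0 -> mex({0, 1}) = 2
G(3): splits (0,2):0^2=2 (1,1):1^1=0 (0,1):0^1=1 -> mex({0, 1, 2}) = 3
G(4): splits (0,3):0^3=3 (1,2):1^2=3 (0,2):0^2=2 (1,1):1^1=0 -> mex({0, 2, 3}) = 1
G(5): splits (0,4):0^1=1 (1,3):1^3=2 (2,2):2^2=0 (0,3):0^3=3 (1,2):1^2=3 -> mex({0, 1, 2, 3}) = 4
G(6) = mex({0, 1, 2, 4}) = 3
G(7) = mex({0, 1, 3, 4, 5}) = 2
G(8) = mex({0, 2, 3, 5, 6}) = 1
G(9) = mex({0, 1, 2, 3, 6, 7}) = 4
G(10) = mex({0, 1, 3, 4, 5, 7}) = 2
G(11) = mex({0, 1, 2, 3, 4, 5}) = 6
G(12) = mex({0, 1, 2, 3, 5, 6, 7}) = 4
G(13) = mex({0, 2, 3, 4, 6, 7}) = 1
G(14) = mex({0, 1, 4, 5, 6, 7}) = 2
G(15) = mex({0, 1, 2, 3, 4, 5, 6}) = 7
G(16) = mex({0, 2, 3, 5, 6, 7}) = 1
G(17) = mex({0, 1, 2, 3, 5, 6, 7}) = 4
G(18) = mex({0, 1, 2, 4, 5, 6}) = 3
G(19) = mex({0, 1, 3, 4, 5, 7}) = 2
G(20) = mex({0, 2, 3, 4, 5, 6, 7}) = 1
G(21) = mex({0, 1, 2, 3, 5, 6, 7}) = 4
G(22) = mex({0, 1, 2, 3, 4, 5, 7}) = 6
G(23) = mex({0, 1, 2, 3, 4, 5, 6}) = 7
G(24) = mex({0, 1, 2, 3, 5, 6, 7}) = 4
G(25) = mex({0, 2, 3, 4, 6, 7}) = 1
G(26) = mex({0, 1, 3, 4, 5, 6, 7}) = 2
Therefore G(26) = 2.

2


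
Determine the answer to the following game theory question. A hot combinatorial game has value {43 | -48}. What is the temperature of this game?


The game is {43 | -48}, a switch {a | b} with numbers a > b.
Cooling {a | b} by t gives {a - t | b + t}, which stops being hot when a - t = b + t, i.e. at t = (a - b)/2. So the temperature of a switch is (a - b)/2.
Temperature = (Left option - Right option) / 2
= (43 - (-48)) / 2
= 91 / 2
= 91/2

91/2
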